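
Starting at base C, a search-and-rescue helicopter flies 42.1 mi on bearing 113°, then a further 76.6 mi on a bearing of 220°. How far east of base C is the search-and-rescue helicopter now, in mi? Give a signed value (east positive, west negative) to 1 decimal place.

-10.5 mi

Leg 1 (113°, 42.1 mi): east 42.1 sin 113° = 38.75, north 42.1 cos 113° = -16.45
Leg 2 (220°, 76.6 mi): east 76.6 sin 220° = -49.24, north 76.6 cos 220° = -58.68
Net east component: -10.48 mi.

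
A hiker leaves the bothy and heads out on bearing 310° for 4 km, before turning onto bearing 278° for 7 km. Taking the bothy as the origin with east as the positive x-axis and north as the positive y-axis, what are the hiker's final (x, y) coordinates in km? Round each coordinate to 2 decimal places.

Leg 1 (310°, 4 km): east 4 sin 310° = -3.06, north 4 cos 310° = 2.57
Leg 2 (278°, 7 km): east 7 sin 278° = -6.93, north 7 cos 278° = 0.97
Summing: -10.00 km east, 3.55 km north → (-10.00, 3.55).

(-10.00, 3.55)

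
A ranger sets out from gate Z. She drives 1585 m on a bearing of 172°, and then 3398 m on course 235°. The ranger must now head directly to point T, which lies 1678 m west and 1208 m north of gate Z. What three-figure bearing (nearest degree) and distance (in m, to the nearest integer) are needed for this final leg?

Leg 1 (172°, 1585 m): east 1585 sin 172° = 220.59, north 1585 cos 172° = -1569.57
Leg 2 (235°, 3398 m): east 3398 sin 235° = -2783.48, north 3398 cos 235° = -1949.01
Current position: (-2562.89, -3518.59). Target: (-1678, 1208). Remaining: Δeast = 884.89, Δnorth = 4726.59.
Bearing = atan2(884.89, 4726.59) mod 360° = 10.60°; distance = √((884.89)² + (4726.59)²) = 4808.707 m.

011°, 4809 m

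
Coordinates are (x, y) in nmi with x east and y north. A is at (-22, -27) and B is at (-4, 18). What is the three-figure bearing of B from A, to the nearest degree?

Δeast = -4 − -22 = 18.00; Δnorth = 18 − -27 = 45.00.
Bearing = atan2(Δeast, Δnorth) mod 360° = 21.80° ≈ 022°.

022°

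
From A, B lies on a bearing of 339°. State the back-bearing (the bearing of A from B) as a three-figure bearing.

Back-bearing = 339° − 180° = 159°.

159°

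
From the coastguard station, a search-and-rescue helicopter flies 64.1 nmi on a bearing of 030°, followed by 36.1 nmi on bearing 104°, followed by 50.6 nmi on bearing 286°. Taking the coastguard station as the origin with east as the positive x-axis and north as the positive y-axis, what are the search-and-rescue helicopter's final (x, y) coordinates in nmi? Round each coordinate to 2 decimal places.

Leg 1 (030°, 64.1 nmi): east 64.1 sin 30° = 32.05, north 64.1 cos 30° = 55.51
Leg 2 (104°, 36.1 nmi): east 36.1 sin 104° = 35.03, north 36.1 cos 104° = -8.73
Leg 3 (286°, 50.6 nmi): east 50.6 sin 286° = -48.64, north 50.6 cos 286° = 13.95
Summing: 18.44 nmi east, 60.73 nmi north → (18.44, 60.73).

(18.44, 60.73)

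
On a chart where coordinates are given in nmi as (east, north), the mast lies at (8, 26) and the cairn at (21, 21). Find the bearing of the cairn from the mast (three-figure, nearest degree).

Δeast = 21 − 8 = 13.00; Δnorth = 21 − 26 = -5.00.
Bearing = atan2(Δeast, Δnorth) mod 360° = 111.04° ≈ 111°.

111°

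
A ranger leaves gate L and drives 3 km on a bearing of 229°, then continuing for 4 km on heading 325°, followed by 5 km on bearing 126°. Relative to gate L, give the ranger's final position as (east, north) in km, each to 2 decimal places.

Leg 1 (229°, 3 km): east 3 sin 229° = -2.26, north 3 cos 229° = -1.97
Leg 2 (325°, 4 km): east 4 sin 325° = -2.29, north 4 cos 325° = 3.28
Leg 3 (126°, 5 km): east 5 sin 126° = 4.05, north 5 cos 126° = -2.94
Summing: -0.51 km east, -1.63 km north → (-0.51, -1.63).

(-0.51, -1.63)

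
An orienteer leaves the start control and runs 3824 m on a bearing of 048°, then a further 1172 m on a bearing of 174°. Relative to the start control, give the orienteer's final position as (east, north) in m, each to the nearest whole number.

(2964, 1393)

Leg 1 (048°, 3824 m): east 3824 sin 48° = 2841.79, north 3824 cos 48° = 2558.76
Leg 2 (174°, 1172 m): east 1172 sin 174° = 122.51, north 1172 cos 174° = -1165.58
Summing: 2964.29 m east, 1393.18 m north → (2964, 1393).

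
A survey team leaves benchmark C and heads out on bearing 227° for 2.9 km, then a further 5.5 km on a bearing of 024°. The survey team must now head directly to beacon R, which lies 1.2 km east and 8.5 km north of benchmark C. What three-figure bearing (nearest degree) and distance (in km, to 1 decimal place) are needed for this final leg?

011°, 5.6 km

Leg 1 (227°, 2.9 km): east 2.9 sin 227° = -2.12, north 2.9 cos 227° = -1.98
Leg 2 (024°, 5.5 km): east 5.5 sin 24° = 2.24, north 5.5 cos 24° = 5.02
Current position: (0.12, 3.05). Target: (1.2, 8.5). Remaining: Δeast = 1.08, Δnorth = 5.45.
Bearing = atan2(1.08, 5.45) mod 360° = 11.24°; distance = √((1.08)² + (5.45)²) = 5.560 km.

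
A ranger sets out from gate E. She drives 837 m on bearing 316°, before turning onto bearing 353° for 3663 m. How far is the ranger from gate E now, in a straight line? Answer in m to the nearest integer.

4361 m

Leg 1 (316°, 837 m): east 837 sin 316° = -581.43, north 837 cos 316° = 602.09
Leg 2 (353°, 3663 m): east 3663 sin 353° = -446.41, north 3663 cos 353° = 3635.70
Net: -1027.84 east, 4237.78 north. Distance = √((-1027.84)² + (4237.78)²) = 4360.649 m.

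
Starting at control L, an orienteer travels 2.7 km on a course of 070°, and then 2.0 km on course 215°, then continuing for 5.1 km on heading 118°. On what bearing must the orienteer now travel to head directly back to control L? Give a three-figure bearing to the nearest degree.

Leg 1 (070°, 2.7 km): east 2.7 sin 70° = 2.54, north 2.7 cos 70° = 0.92
Leg 2 (215°, 2.0 km): east 2.0 sin 215° = -1.15, north 2.0 cos 215° = -1.64
Leg 3 (118°, 5.1 km): east 5.1 sin 118° = 4.50, north 5.1 cos 118° = -2.39
Net displacement: 5.89 east, -3.11 north. Direction back to start is (-5.89, 3.11): bearing = atan2(-5.89, 3.11) mod 360° = 297.82° ≈ 298°.

298°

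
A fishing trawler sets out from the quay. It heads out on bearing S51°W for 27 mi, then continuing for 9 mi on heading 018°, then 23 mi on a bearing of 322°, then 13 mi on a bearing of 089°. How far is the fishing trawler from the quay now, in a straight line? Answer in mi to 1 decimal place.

21.8 mi

Leg 1 (S51°W, 27 mi): east 27 sin 231° = -20.98, north 27 cos 231° = -16.99
Leg 2 (018°, 9 mi): east 9 sin 18° = 2.78, north 9 cos 18° = 8.56
Leg 3 (322°, 23 mi): east 23 sin 322° = -14.16, north 23 cos 322° = 18.12
Leg 4 (089°, 13 mi): east 13 sin 89° = 13.00, north 13 cos 89° = 0.23
Net: -19.36 east, 9.92 north. Distance = √((-19.36)² + (9.92)²) = 21.757 mi.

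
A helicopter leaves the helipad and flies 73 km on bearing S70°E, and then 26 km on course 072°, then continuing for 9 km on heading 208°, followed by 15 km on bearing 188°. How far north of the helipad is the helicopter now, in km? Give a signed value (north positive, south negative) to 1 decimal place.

Leg 1 (S70°E, 73 km): east 73 sin 110° = 68.60, north 73 cos 110° = -24.97
Leg 2 (072°, 26 km): east 26 sin 72° = 24.73, north 26 cos 72° = 8.03
Leg 3 (208°, 9 km): east 9 sin 208° = -4.23, north 9 cos 208° = -7.95
Leg 4 (188°, 15 km): east 15 sin 188° = -2.09, north 15 cos 188° = -14.85
Net north component: -39.73 km.

-39.7 km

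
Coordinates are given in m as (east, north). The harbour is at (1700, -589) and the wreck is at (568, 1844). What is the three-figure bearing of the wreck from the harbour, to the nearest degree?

335°

Δeast = 568 − 1700 = -1132.00; Δnorth = 1844 − -589 = 2433.00.
Bearing = atan2(Δeast, Δnorth) mod 360° = 335.05° ≈ 335°.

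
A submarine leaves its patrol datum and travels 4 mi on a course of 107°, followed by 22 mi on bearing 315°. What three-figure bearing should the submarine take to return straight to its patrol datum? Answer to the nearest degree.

Leg 1 (107°, 4 mi): east 4 sin 107° = 3.83, north 4 cos 107° = -1.17
Leg 2 (315°, 22 mi): east 22 sin 315° = -15.56, north 22 cos 315° = 15.56
Net displacement: -11.73 east, 14.39 north. Direction back to start is (11.73, -14.39): bearing = atan2(11.73, -14.39) mod 360° = 140.81° ≈ 141°.

141°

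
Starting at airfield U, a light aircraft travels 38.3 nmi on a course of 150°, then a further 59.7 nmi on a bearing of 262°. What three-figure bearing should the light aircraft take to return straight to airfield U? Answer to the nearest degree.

044°

Leg 1 (150°, 38.3 nmi): east 38.3 sin 150° = 19.15, north 38.3 cos 150° = -33.17
Leg 2 (262°, 59.7 nmi): east 59.7 sin 262° = -59.12, north 59.7 cos 262° = -8.31
Net displacement: -39.97 east, -41.48 north. Direction back to start is (39.97, 41.48): bearing = atan2(39.97, 41.48) mod 360° = 43.94° ≈ 044°.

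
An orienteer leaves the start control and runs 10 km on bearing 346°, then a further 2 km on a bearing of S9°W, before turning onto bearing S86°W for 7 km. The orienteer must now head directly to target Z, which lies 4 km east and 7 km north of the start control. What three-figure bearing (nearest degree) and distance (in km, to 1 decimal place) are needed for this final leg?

Leg 1 (346°, 10 km): east 10 sin 346° = -2.42, north 10 cos 346° = 9.70
Leg 2 (S9°W, 2 km): east 2 sin 189° = -0.31, north 2 cos 189° = -1.98
Leg 3 (S86°W, 7 km): east 7 sin 266° = -6.98, north 7 cos 266° = -0.49
Current position: (-9.72, 7.24). Target: (4, 7). Remaining: Δeast = 13.72, Δnorth = -0.24.
Bearing = atan2(13.72, -0.24) mod 360° = 91.00°; distance = √((13.72)² + (-0.24)²) = 13.717 km.

091°, 13.7 km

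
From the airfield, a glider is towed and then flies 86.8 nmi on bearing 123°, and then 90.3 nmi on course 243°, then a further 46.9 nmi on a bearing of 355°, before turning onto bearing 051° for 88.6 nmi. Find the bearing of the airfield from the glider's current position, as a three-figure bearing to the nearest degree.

256°

Leg 1 (123°, 86.8 nmi): east 86.8 sin 123° = 72.80, north 86.8 cos 123° = -47.27
Leg 2 (243°, 90.3 nmi): east 90.3 sin 243° = -80.46, north 90.3 cos 243° = -41.00
Leg 3 (355°, 46.9 nmi): east 46.9 sin 355° = -4.09, north 46.9 cos 355° = 46.72
Leg 4 (051°, 88.6 nmi): east 88.6 sin 51° = 68.86, north 88.6 cos 51° = 55.76
Net displacement: 57.11 east, 14.21 north. Direction back to start is (-57.11, -14.21): bearing = atan2(-57.11, -14.21) mod 360° = 256.03° ≈ 256°.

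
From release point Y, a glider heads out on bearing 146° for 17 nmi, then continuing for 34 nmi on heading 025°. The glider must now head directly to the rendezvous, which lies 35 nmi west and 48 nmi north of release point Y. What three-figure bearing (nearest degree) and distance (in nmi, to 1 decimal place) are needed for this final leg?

Leg 1 (146°, 17 nmi): east 17 sin 146° = 9.51, north 17 cos 146° = -14.09
Leg 2 (025°, 34 nmi): east 34 sin 25° = 14.37, north 34 cos 25° = 30.81
Current position: (23.88, 16.72). Target: (-35, 48). Remaining: Δeast = -58.88, Δnorth = 31.28.
Bearing = atan2(-58.88, 31.28) mod 360° = 297.98°; distance = √((-58.88)² + (31.28)²) = 66.668 nmi.

298°, 66.7 nmi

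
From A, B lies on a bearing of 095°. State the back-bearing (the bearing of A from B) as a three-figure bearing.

Back-bearing = 095° + 180° = 275°.

275°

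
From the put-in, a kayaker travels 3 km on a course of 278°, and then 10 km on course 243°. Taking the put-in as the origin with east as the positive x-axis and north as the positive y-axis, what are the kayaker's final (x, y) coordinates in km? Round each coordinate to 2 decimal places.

Leg 1 (278°, 3 km): east 3 sin 278° = -2.97, north 3 cos 278° = 0.42
Leg 2 (243°, 10 km): east 10 sin 243° = -8.91, north 10 cos 243° = -4.54
Summing: -11.88 km east, -4.12 km north → (-11.88, -4.12).

(-11.88, -4.12)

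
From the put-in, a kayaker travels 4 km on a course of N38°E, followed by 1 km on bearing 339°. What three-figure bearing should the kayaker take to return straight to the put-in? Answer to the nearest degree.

Leg 1 (N38°E, 4 km): east 4 sin 38° = 2.46, north 4 cos 38° = 3.15
Leg 2 (339°, 1 km): east 1 sin 339° = -0.36, north 1 cos 339° = 0.93
Net displacement: 2.10 east, 4.09 north. Direction back to start is (-2.10, -4.09): bearing = atan2(-2.10, -4.09) mod 360° = 207.25° ≈ 207°.

207°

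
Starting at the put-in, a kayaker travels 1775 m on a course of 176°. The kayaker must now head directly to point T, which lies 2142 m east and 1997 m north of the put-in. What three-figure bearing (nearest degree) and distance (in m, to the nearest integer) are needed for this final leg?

028°, 4274 m

Leg 1 (176°, 1775 m): east 1775 sin 176° = 123.82, north 1775 cos 176° = -1770.68
Current position: (123.82, -1770.68). Target: (2142, 1997). Remaining: Δeast = 2018.18, Δnorth = 3767.68.
Bearing = atan2(2018.18, 3767.68) mod 360° = 28.18°; distance = √((2018.18)² + (3767.68)²) = 4274.160 m.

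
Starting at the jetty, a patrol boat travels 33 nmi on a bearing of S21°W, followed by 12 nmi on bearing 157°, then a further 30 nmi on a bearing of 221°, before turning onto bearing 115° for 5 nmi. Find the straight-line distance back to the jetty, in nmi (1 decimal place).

Leg 1 (S21°W, 33 nmi): east 33 sin 201° = -11.83, north 33 cos 201° = -30.81
Leg 2 (157°, 12 nmi): east 12 sin 157° = 4.69, north 12 cos 157° = -11.05
Leg 3 (221°, 30 nmi): east 30 sin 221° = -19.68, north 30 cos 221° = -22.64
Leg 4 (115°, 5 nmi): east 5 sin 115° = 4.53, north 5 cos 115° = -2.11
Net: -22.29 east, -66.61 north. Distance = √((-22.29)² + (-66.61)²) = 70.238 nmi.

70.2 nmi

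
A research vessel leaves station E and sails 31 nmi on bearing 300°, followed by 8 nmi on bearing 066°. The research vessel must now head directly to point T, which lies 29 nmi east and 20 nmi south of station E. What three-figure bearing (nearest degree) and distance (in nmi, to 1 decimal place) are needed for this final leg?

Leg 1 (300°, 31 nmi): east 31 sin 300° = -26.85, north 31 cos 300° = 15.50
Leg 2 (066°, 8 nmi): east 8 sin 66° = 7.31, north 8 cos 66° = 3.25
Current position: (-19.54, 18.75). Target: (29, -20). Remaining: Δeast = 48.54, Δnorth = -38.75.
Bearing = atan2(48.54, -38.75) mod 360° = 128.60°; distance = √((48.54)² + (-38.75)²) = 62.112 nmi.

129°, 62.1 nmi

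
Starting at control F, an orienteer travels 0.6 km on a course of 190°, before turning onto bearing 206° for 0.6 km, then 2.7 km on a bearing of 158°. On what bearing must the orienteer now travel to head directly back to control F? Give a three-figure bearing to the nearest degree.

350°

Leg 1 (190°, 0.6 km): east 0.6 sin 190° = -0.10, north 0.6 cos 190° = -0.59
Leg 2 (206°, 0.6 km): east 0.6 sin 206° = -0.26, north 0.6 cos 206° = -0.54
Leg 3 (158°, 2.7 km): east 2.7 sin 158° = 1.01, north 2.7 cos 158° = -2.50
Net displacement: 0.64 east, -3.63 north. Direction back to start is (-0.64, 3.63): bearing = atan2(-0.64, 3.63) mod 360° = 349.95° ≈ 350°.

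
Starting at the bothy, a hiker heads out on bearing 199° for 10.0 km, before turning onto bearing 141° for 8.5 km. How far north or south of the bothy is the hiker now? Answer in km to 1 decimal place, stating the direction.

16.1 km south

Leg 1 (199°, 10.0 km): east 10.0 sin 199° = -3.26, north 10.0 cos 199° = -9.46
Leg 2 (141°, 8.5 km): east 8.5 sin 141° = 5.35, north 8.5 cos 141° = -6.61
Net north component: -16.06 km.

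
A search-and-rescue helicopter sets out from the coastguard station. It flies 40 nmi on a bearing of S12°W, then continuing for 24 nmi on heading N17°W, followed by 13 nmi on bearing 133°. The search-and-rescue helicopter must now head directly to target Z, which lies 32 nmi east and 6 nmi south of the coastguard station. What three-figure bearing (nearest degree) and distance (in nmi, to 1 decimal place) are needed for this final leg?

Leg 1 (S12°W, 40 nmi): east 40 sin 192° = -8.32, north 40 cos 192° = -39.13
Leg 2 (N17°W, 24 nmi): east 24 sin 343° = -7.02, north 24 cos 343° = 22.95
Leg 3 (133°, 13 nmi): east 13 sin 133° = 9.51, north 13 cos 133° = -8.87
Current position: (-5.83, -25.04). Target: (32, -6). Remaining: Δeast = 37.83, Δnorth = 19.04.
Bearing = atan2(37.83, 19.04) mod 360° = 63.28°; distance = √((37.83)² + (19.04)²) = 42.348 nmi.

063°, 42.3 nmi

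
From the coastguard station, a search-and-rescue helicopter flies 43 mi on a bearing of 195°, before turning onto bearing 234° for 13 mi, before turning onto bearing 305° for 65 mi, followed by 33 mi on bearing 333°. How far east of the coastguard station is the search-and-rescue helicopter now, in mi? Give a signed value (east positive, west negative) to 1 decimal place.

Leg 1 (195°, 43 mi): east 43 sin 195° = -11.13, north 43 cos 195° = -41.53
Leg 2 (234°, 13 mi): east 13 sin 234° = -10.52, north 13 cos 234° = -7.64
Leg 3 (305°, 65 mi): east 65 sin 305° = -53.24, north 65 cos 305° = 37.28
Leg 4 (333°, 33 mi): east 33 sin 333° = -14.98, north 33 cos 333° = 29.40
Net east component: -89.87 mi.

-89.9 mi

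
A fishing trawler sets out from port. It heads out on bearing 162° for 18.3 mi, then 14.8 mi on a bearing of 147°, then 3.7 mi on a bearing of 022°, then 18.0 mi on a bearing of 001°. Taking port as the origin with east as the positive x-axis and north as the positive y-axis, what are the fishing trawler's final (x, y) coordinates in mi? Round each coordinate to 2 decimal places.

Leg 1 (162°, 18.3 mi): east 18.3 sin 162° = 5.66, north 18.3 cos 162° = -17.40
Leg 2 (147°, 14.8 mi): east 14.8 sin 147° = 8.06, north 14.8 cos 147° = -12.41
Leg 3 (022°, 3.7 mi): east 3.7 sin 22° = 1.39, north 3.7 cos 22° = 3.43
Leg 4 (001°, 18.0 mi): east 18.0 sin 1° = 0.31, north 18.0 cos 1° = 18.00
Summing: 15.42 mi east, -8.39 mi north → (15.42, -8.39).

(15.42, -8.39)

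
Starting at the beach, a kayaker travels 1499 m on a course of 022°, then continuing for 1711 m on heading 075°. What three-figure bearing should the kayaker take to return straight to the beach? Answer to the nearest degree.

230°

Leg 1 (022°, 1499 m): east 1499 sin 22° = 561.54, north 1499 cos 22° = 1389.85
Leg 2 (075°, 1711 m): east 1711 sin 75° = 1652.70, north 1711 cos 75° = 442.84
Net displacement: 2214.23 east, 1832.69 north. Direction back to start is (-2214.23, -1832.69): bearing = atan2(-2214.23, -1832.69) mod 360° = 230.39° ≈ 230°.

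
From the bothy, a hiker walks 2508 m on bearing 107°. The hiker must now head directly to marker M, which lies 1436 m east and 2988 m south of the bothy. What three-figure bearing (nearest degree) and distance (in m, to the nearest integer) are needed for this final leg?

Leg 1 (107°, 2508 m): east 2508 sin 107° = 2398.41, north 2508 cos 107° = -733.27
Current position: (2398.41, -733.27). Target: (1436, -2988). Remaining: Δeast = -962.41, Δnorth = -2254.73.
Bearing = atan2(-962.41, -2254.73) mod 360° = 203.11°; distance = √((-962.41)² + (-2254.73)²) = 2451.541 m.

203°, 2452 m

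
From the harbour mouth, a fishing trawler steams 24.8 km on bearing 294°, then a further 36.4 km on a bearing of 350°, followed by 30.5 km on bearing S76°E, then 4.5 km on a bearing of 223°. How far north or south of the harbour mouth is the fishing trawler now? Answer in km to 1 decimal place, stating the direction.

35.3 km north

Leg 1 (294°, 24.8 km): east 24.8 sin 294° = -22.66, north 24.8 cos 294° = 10.09
Leg 2 (350°, 36.4 km): east 36.4 sin 350° = -6.32, north 36.4 cos 350° = 35.85
Leg 3 (S76°E, 30.5 km): east 30.5 sin 104° = 29.59, north 30.5 cos 104° = -7.38
Leg 4 (223°, 4.5 km): east 4.5 sin 223° = -3.07, north 4.5 cos 223° = -3.29
Net north component: 35.26 km.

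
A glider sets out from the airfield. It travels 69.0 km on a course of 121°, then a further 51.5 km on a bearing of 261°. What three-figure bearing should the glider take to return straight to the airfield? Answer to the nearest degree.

349°

Leg 1 (121°, 69.0 km): east 69.0 sin 121° = 59.14, north 69.0 cos 121° = -35.54
Leg 2 (261°, 51.5 km): east 51.5 sin 261° = -50.87, north 51.5 cos 261° = -8.06
Net displacement: 8.28 east, -43.59 north. Direction back to start is (-8.28, 43.59): bearing = atan2(-8.28, 43.59) mod 360° = 349.25° ≈ 349°.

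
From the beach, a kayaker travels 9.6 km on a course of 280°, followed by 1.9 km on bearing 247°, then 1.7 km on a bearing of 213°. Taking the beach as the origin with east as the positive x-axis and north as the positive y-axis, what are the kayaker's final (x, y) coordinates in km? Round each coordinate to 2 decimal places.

Leg 1 (280°, 9.6 km): east 9.6 sin 280° = -9.45, north 9.6 cos 280° = 1.67
Leg 2 (247°, 1.9 km): east 1.9 sin 247° = -1.75, north 1.9 cos 247° = -0.74
Leg 3 (213°, 1.7 km): east 1.7 sin 213° = -0.93, north 1.7 cos 213° = -1.43
Summing: -12.13 km east, -0.50 km north → (-12.13, -0.50).

(-12.13, -0.50)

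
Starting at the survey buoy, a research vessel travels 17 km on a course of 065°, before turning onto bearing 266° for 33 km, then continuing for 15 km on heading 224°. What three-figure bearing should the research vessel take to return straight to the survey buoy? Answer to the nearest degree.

Leg 1 (065°, 17 km): east 17 sin 65° = 15.41, north 17 cos 65° = 7.18
Leg 2 (266°, 33 km): east 33 sin 266° = -32.92, north 33 cos 266° = -2.30
Leg 3 (224°, 15 km): east 15 sin 224° = -10.42, north 15 cos 224° = -10.79
Net displacement: -27.93 east, -5.91 north. Direction back to start is (27.93, 5.91): bearing = atan2(27.93, 5.91) mod 360° = 78.06° ≈ 078°.

078°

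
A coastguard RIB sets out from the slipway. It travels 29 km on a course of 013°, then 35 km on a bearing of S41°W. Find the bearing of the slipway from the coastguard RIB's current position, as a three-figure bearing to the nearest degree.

Leg 1 (013°, 29 km): east 29 sin 13° = 6.52, north 29 cos 13° = 28.26
Leg 2 (S41°W, 35 km): east 35 sin 221° = -22.96, north 35 cos 221° = -26.41
Net displacement: -16.44 east, 1.84 north. Direction back to start is (16.44, -1.84): bearing = atan2(16.44, -1.84) mod 360° = 96.39° ≈ 096°.

096°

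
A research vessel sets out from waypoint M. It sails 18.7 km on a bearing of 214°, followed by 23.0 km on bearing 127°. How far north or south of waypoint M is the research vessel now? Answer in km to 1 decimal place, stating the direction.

29.3 km south

Leg 1 (214°, 18.7 km): east 18.7 sin 214° = -10.46, north 18.7 cos 214° = -15.50
Leg 2 (127°, 23.0 km): east 23.0 sin 127° = 18.37, north 23.0 cos 127° = -13.84
Net north component: -29.34 km.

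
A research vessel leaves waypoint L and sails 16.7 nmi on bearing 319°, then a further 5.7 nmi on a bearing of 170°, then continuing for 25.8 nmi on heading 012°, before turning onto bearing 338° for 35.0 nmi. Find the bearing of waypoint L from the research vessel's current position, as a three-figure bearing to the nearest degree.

Leg 1 (319°, 16.7 nmi): east 16.7 sin 319° = -10.96, north 16.7 cos 319° = 12.60
Leg 2 (170°, 5.7 nmi): east 5.7 sin 170° = 0.99, north 5.7 cos 170° = -5.61
Leg 3 (012°, 25.8 nmi): east 25.8 sin 12° = 5.36, north 25.8 cos 12° = 25.24
Leg 4 (338°, 35.0 nmi): east 35.0 sin 338° = -13.11, north 35.0 cos 338° = 32.45
Net displacement: -17.71 east, 64.68 north. Direction back to start is (17.71, -64.68): bearing = atan2(17.71, -64.68) mod 360° = 164.68° ≈ 165°.

165°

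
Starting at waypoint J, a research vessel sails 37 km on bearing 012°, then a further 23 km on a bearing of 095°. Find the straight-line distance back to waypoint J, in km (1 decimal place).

Leg 1 (012°, 37 km): east 37 sin 12° = 7.69, north 37 cos 12° = 36.19
Leg 2 (095°, 23 km): east 23 sin 95° = 22.91, north 23 cos 95° = -2.00
Net: 30.61 east, 34.19 north. Distance = √((30.61)² + (34.19)²) = 45.885 km.

45.9 km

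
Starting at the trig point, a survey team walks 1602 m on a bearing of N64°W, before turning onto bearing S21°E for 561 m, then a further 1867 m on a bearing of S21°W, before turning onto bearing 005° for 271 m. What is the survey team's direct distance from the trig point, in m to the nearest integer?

Leg 1 (N64°W, 1602 m): east 1602 sin 296° = -1439.87, north 1602 cos 296° = 702.27
Leg 2 (S21°E, 561 m): east 561 sin 159° = 201.04, north 561 cos 159° = -523.74
Leg 3 (S21°W, 1867 m): east 1867 sin 201° = -669.07, north 1867 cos 201° = -1742.99
Leg 4 (005°, 271 m): east 271 sin 5° = 23.62, north 271 cos 5° = 269.97
Net: -1884.28 east, -1294.49 north. Distance = √((-1884.28)² + (-1294.49)²) = 2286.092 m.

2286 m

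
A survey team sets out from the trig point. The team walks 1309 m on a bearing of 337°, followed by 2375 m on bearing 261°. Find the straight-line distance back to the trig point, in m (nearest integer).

2976 m

Leg 1 (337°, 1309 m): east 1309 sin 337° = -511.47, north 1309 cos 337° = 1204.94
Leg 2 (261°, 2375 m): east 2375 sin 261° = -2345.76, north 2375 cos 261° = -371.53
Net: -2857.23 east, 833.41 north. Distance = √((-2857.23)² + (833.41)²) = 2976.292 m.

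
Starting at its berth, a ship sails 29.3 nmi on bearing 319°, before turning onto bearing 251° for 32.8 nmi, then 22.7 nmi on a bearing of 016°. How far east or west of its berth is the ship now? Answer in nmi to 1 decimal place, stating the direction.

Leg 1 (319°, 29.3 nmi): east 29.3 sin 319° = -19.22, north 29.3 cos 319° = 22.11
Leg 2 (251°, 32.8 nmi): east 32.8 sin 251° = -31.01, north 32.8 cos 251° = -10.68
Leg 3 (016°, 22.7 nmi): east 22.7 sin 16° = 6.26, north 22.7 cos 16° = 21.82
Net east component: -43.98 nmi.

44.0 nmi west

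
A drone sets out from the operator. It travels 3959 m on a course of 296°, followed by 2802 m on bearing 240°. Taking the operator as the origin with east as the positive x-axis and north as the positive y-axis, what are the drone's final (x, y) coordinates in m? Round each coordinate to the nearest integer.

Leg 1 (296°, 3959 m): east 3959 sin 296° = -3558.33, north 3959 cos 296° = 1735.51
Leg 2 (240°, 2802 m): east 2802 sin 240° = -2426.60, north 2802 cos 240° = -1401.00
Summing: -5984.93 m east, 334.51 m north → (-5985, 335).

(-5985, 335)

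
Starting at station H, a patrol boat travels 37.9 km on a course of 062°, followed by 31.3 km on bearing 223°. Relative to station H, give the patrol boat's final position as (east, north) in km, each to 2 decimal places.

(12.12, -5.10)

Leg 1 (062°, 37.9 km): east 37.9 sin 62° = 33.46, north 37.9 cos 62° = 17.79
Leg 2 (223°, 31.3 km): east 31.3 sin 223° = -21.35, north 31.3 cos 223° = -22.89
Summing: 12.12 km east, -5.10 km north → (12.12, -5.10).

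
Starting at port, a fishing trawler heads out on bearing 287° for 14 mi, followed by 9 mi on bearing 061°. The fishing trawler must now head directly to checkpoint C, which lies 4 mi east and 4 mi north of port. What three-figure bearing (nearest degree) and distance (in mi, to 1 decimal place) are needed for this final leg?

115°, 10.5 mi

Leg 1 (287°, 14 mi): east 14 sin 287° = -13.39, north 14 cos 287° = 4.09
Leg 2 (061°, 9 mi): east 9 sin 61° = 7.87, north 9 cos 61° = 4.36
Current position: (-5.52, 8.46). Target: (4, 4). Remaining: Δeast = 9.52, Δnorth = -4.46.
Bearing = atan2(9.52, -4.46) mod 360° = 115.09°; distance = √((9.52)² + (-4.46)²) = 10.508 mi.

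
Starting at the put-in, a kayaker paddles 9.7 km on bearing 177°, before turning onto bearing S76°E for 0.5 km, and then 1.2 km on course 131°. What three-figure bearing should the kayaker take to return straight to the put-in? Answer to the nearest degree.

350°

Leg 1 (177°, 9.7 km): east 9.7 sin 177° = 0.51, north 9.7 cos 177° = -9.69
Leg 2 (S76°E, 0.5 km): east 0.5 sin 104° = 0.49, north 0.5 cos 104° = -0.12
Leg 3 (131°, 1.2 km): east 1.2 sin 131° = 0.91, north 1.2 cos 131° = -0.79
Net displacement: 1.90 east, -10.59 north. Direction back to start is (-1.90, 10.59): bearing = atan2(-1.90, 10.59) mod 360° = 349.84° ≈ 350°.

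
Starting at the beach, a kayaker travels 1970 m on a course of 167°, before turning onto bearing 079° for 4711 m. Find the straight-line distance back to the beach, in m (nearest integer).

Leg 1 (167°, 1970 m): east 1970 sin 167° = 443.15, north 1970 cos 167° = -1919.51
Leg 2 (079°, 4711 m): east 4711 sin 79° = 4624.45, north 4711 cos 79° = 898.90
Net: 5067.60 east, -1020.61 north. Distance = √((5067.60)² + (-1020.61)²) = 5169.352 m.

5169 m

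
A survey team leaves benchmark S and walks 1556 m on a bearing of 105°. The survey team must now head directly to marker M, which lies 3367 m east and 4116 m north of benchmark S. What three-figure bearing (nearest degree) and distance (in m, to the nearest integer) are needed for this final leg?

022°, 4888 m

Leg 1 (105°, 1556 m): east 1556 sin 105° = 1502.98, north 1556 cos 105° = -402.72
Current position: (1502.98, -402.72). Target: (3367, 4116). Remaining: Δeast = 1864.02, Δnorth = 4518.72.
Bearing = atan2(1864.02, 4518.72) mod 360° = 22.42°; distance = √((1864.02)² + (4518.72)²) = 4888.090 m.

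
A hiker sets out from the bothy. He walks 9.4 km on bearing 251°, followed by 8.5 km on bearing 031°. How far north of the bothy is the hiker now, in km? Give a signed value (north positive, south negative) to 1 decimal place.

Leg 1 (251°, 9.4 km): east 9.4 sin 251° = -8.89, north 9.4 cos 251° = -3.06
Leg 2 (031°, 8.5 km): east 8.5 sin 31° = 4.38, north 8.5 cos 31° = 7.29
Net north component: 4.23 km.

4.2 km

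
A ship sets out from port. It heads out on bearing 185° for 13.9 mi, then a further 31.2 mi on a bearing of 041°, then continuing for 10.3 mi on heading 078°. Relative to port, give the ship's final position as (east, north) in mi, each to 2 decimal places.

(29.33, 11.84)

Leg 1 (185°, 13.9 mi): east 13.9 sin 185° = -1.21, north 13.9 cos 185° = -13.85
Leg 2 (041°, 31.2 mi): east 31.2 sin 41° = 20.47, north 31.2 cos 41° = 23.55
Leg 3 (078°, 10.3 mi): east 10.3 sin 78° = 10.07, north 10.3 cos 78° = 2.14
Summing: 29.33 mi east, 11.84 mi north → (29.33, 11.84).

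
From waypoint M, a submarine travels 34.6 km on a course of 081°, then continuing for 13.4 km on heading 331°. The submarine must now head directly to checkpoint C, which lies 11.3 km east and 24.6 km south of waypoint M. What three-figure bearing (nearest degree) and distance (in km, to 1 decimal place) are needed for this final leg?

Leg 1 (081°, 34.6 km): east 34.6 sin 81° = 34.17, north 34.6 cos 81° = 5.41
Leg 2 (331°, 13.4 km): east 13.4 sin 331° = -6.50, north 13.4 cos 331° = 11.72
Current position: (27.68, 17.13). Target: (11.3, -24.6). Remaining: Δeast = -16.38, Δnorth = -41.73.
Bearing = atan2(-16.38, -41.73) mod 360° = 201.43°; distance = √((-16.38)² + (-41.73)²) = 44.831 km.

201°, 44.8 km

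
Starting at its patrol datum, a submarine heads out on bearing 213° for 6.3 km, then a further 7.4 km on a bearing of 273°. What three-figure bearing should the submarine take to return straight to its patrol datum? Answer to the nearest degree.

Leg 1 (213°, 6.3 km): east 6.3 sin 213° = -3.43, north 6.3 cos 213° = -5.28
Leg 2 (273°, 7.4 km): east 7.4 sin 273° = -7.39, north 7.4 cos 273° = 0.39
Net displacement: -10.82 east, -4.90 north. Direction back to start is (10.82, 4.90): bearing = atan2(10.82, 4.90) mod 360° = 65.65° ≈ 066°.

066°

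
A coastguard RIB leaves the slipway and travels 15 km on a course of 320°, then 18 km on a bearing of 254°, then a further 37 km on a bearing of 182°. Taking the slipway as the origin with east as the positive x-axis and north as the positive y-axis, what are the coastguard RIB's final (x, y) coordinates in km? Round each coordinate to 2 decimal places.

Leg 1 (320°, 15 km): east 15 sin 320° = -9.64, north 15 cos 320° = 11.49
Leg 2 (254°, 18 km): east 18 sin 254° = -17.30, north 18 cos 254° = -4.96
Leg 3 (182°, 37 km): east 37 sin 182° = -1.29, north 37 cos 182° = -36.98
Summing: -28.24 km east, -30.45 km north → (-28.24, -30.45).

(-28.24, -30.45)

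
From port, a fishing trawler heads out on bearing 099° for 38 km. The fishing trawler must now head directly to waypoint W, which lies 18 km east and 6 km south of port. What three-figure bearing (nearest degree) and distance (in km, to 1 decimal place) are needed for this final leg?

Leg 1 (099°, 38 km): east 38 sin 99° = 37.53, north 38 cos 99° = -5.94
Current position: (37.53, -5.94). Target: (18, -6). Remaining: Δeast = -19.53, Δnorth = -0.06.
Bearing = atan2(-19.53, -0.06) mod 360° = 269.84°; distance = √((-19.53)² + (-0.06)²) = 19.532 km.

270°, 19.5 km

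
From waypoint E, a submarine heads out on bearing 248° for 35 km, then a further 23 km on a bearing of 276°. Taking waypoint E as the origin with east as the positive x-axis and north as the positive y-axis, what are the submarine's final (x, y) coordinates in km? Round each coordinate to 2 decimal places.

(-55.33, -10.71)

Leg 1 (248°, 35 km): east 35 sin 248° = -32.45, north 35 cos 248° = -13.11
Leg 2 (276°, 23 km): east 23 sin 276° = -22.87, north 23 cos 276° = 2.40
Summing: -55.33 km east, -10.71 km north → (-55.33, -10.71).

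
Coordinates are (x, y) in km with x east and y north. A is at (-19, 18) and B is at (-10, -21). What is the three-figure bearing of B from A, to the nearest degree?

Δeast = -10 − -19 = 9.00; Δnorth = -21 − 18 = -39.00.
Bearing = atan2(Δeast, Δnorth) mod 360° = 167.01° ≈ 167°.

167°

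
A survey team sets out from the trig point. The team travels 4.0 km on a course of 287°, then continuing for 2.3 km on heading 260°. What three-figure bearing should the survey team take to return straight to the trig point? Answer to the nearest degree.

Leg 1 (287°, 4.0 km): east 4.0 sin 287° = -3.83, north 4.0 cos 287° = 1.17
Leg 2 (260°, 2.3 km): east 2.3 sin 260° = -2.27, north 2.3 cos 260° = -0.40
Net displacement: -6.09 east, 0.77 north. Direction back to start is (6.09, -0.77): bearing = atan2(6.09, -0.77) mod 360° = 97.21° ≈ 097°.

097°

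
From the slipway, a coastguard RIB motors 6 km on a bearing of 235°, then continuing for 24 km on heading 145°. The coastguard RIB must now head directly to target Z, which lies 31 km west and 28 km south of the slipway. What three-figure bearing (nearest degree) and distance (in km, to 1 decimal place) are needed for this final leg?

263°, 40.2 km

Leg 1 (235°, 6 km): east 6 sin 235° = -4.91, north 6 cos 235° = -3.44
Leg 2 (145°, 24 km): east 24 sin 145° = 13.77, north 24 cos 145° = -19.66
Current position: (8.85, -23.10). Target: (-31, -28). Remaining: Δeast = -39.85, Δnorth = -4.90.
Bearing = atan2(-39.85, -4.90) mod 360° = 262.99°; distance = √((-39.85)² + (-4.90)²) = 40.151 km.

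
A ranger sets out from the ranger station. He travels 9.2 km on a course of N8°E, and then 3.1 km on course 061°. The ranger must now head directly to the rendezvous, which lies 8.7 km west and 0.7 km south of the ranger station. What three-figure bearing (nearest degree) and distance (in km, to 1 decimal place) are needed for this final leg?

Leg 1 (N8°E, 9.2 km): east 9.2 sin 8° = 1.28, north 9.2 cos 8° = 9.11
Leg 2 (061°, 3.1 km): east 3.1 sin 61° = 2.71, north 3.1 cos 61° = 1.50
Current position: (3.99, 10.61). Target: (-8.7, -0.7). Remaining: Δeast = -12.69, Δnorth = -11.31.
Bearing = atan2(-12.69, -11.31) mod 360° = 228.29°; distance = √((-12.69)² + (-11.31)²) = 17.002 km.

228°, 17.0 km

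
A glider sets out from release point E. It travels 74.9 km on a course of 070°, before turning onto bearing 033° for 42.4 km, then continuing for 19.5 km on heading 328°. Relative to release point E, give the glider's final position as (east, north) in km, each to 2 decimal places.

(83.14, 77.71)

Leg 1 (070°, 74.9 km): east 74.9 sin 70° = 70.38, north 74.9 cos 70° = 25.62
Leg 2 (033°, 42.4 km): east 42.4 sin 33° = 23.09, north 42.4 cos 33° = 35.56
Leg 3 (328°, 19.5 km): east 19.5 sin 328° = -10.33, north 19.5 cos 328° = 16.54
Summing: 83.14 km east, 77.71 km north → (83.14, 77.71).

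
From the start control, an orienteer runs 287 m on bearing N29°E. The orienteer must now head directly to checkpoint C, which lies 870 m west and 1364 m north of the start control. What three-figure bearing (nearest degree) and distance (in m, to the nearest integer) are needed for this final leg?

318°, 1502 m

Leg 1 (N29°E, 287 m): east 287 sin 29° = 139.14, north 287 cos 29° = 251.02
Current position: (139.14, 251.02). Target: (-870, 1364). Remaining: Δeast = -1009.14, Δnorth = 1112.98.
Bearing = atan2(-1009.14, 1112.98) mod 360° = 317.80°; distance = √((-1009.14)² + (1112.98)²) = 1502.364 m.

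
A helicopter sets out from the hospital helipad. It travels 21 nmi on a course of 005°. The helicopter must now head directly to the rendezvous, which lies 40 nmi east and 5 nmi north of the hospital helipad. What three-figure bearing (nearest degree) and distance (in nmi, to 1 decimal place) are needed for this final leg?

Leg 1 (005°, 21 nmi): east 21 sin 5° = 1.83, north 21 cos 5° = 20.92
Current position: (1.83, 20.92). Target: (40, 5). Remaining: Δeast = 38.17, Δnorth = -15.92.
Bearing = atan2(38.17, -15.92) mod 360° = 112.64°; distance = √((38.17)² + (-15.92)²) = 41.357 nmi.

113°, 41.4 nmi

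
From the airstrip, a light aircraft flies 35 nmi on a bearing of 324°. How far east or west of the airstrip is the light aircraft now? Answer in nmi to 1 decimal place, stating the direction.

Leg 1 (324°, 35 nmi): east 35 sin 324° = -20.57, north 35 cos 324° = 28.32
Net east component: -20.57 nmi.

20.6 nmi west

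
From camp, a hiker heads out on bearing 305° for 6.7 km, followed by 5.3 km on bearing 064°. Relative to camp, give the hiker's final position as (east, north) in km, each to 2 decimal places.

(-0.72, 6.17)

Leg 1 (305°, 6.7 km): east 6.7 sin 305° = -5.49, north 6.7 cos 305° = 3.84
Leg 2 (064°, 5.3 km): east 5.3 sin 64° = 4.76, north 5.3 cos 64° = 2.32
Summing: -0.72 km east, 6.17 km north → (-0.72, 6.17).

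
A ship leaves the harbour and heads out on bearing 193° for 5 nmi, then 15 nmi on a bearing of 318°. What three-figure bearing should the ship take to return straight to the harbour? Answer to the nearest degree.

119°

Leg 1 (193°, 5 nmi): east 5 sin 193° = -1.12, north 5 cos 193° = -4.87
Leg 2 (318°, 15 nmi): east 15 sin 318° = -10.04, north 15 cos 318° = 11.15
Net displacement: -11.16 east, 6.28 north. Direction back to start is (11.16, -6.28): bearing = atan2(11.16, -6.28) mod 360° = 119.35° ≈ 119°.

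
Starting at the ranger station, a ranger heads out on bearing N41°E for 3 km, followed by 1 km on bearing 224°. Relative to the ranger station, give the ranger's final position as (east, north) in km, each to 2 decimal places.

Leg 1 (N41°E, 3 km): east 3 sin 41° = 1.97, north 3 cos 41° = 2.26
Leg 2 (224°, 1 km): east 1 sin 224° = -0.69, north 1 cos 224° = -0.72
Summing: 1.27 km east, 1.54 km north → (1.27, 1.54).

(1.27, 1.54)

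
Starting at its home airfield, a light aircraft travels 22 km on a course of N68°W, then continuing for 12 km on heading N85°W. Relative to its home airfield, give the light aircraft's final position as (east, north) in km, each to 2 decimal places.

(-32.35, 9.29)

Leg 1 (N68°W, 22 km): east 22 sin 292° = -20.40, north 22 cos 292° = 8.24
Leg 2 (N85°W, 12 km): east 12 sin 275° = -11.95, north 12 cos 275° = 1.05
Summing: -32.35 km east, 9.29 km north → (-32.35, 9.29).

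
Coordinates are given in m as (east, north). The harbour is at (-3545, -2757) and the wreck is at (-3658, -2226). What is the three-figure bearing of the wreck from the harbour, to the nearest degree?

Δeast = -3658 − -3545 = -113.00; Δnorth = -2226 − -2757 = 531.00.
Bearing = atan2(Δeast, Δnorth) mod 360° = 347.99° ≈ 348°.

348°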